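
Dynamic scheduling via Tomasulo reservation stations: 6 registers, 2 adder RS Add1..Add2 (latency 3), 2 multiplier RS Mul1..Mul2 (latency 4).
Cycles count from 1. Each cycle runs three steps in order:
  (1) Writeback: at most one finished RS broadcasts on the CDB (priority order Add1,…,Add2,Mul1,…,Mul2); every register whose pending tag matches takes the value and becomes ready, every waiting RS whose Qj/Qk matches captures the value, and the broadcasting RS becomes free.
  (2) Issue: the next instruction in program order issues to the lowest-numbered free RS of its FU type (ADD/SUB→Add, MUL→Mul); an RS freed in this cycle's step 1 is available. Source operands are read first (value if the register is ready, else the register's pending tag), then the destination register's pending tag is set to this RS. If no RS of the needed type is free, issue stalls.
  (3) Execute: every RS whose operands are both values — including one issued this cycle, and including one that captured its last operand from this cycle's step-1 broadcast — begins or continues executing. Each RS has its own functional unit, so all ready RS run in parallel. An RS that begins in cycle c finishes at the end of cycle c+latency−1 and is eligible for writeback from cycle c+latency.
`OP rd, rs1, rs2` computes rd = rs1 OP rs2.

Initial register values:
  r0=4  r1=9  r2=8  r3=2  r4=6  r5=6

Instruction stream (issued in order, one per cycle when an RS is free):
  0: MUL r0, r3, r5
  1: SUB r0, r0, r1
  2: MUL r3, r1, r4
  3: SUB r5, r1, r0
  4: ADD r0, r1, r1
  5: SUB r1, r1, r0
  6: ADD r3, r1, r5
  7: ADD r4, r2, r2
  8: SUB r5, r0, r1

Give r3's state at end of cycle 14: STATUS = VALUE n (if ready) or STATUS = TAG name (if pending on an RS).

cycle 1: issue MUL r0<-Mul1 // r0:Mul1,r1:9,r2:8,r3:2,r4:6,r5:6
cycle 2: issue SUB r0<-Add1 // r0:Add1,r1:9,r2:8,r3:2,r4:6,r5:6
cycle 3: issue MUL r3<-Mul2 // r0:Add1,r1:9,r2:8,r3:Mul2,r4:6,r5:6
cycle 4: issue SUB r5<-Add2 // r0:Add1,r1:9,r2:8,r3:Mul2,r4:6,r5:Add2
cycle 5: CDB Mul1=12; stall // r0:Add1,r1:9,r2:8,r3:Mul2,r4:6,r5:Add2
cycle 6: stall // r0:Add1,r1:9,r2:8,r3:Mul2,r4:6,r5:Add2
cycle 7: CDB Mul2=54; stall // r0:Add1,r1:9,r2:8,r3:54,r4:6,r5:Add2
cycle 8: CDB Add1=3; issue ADD r0<-Add1 // r0:Add1,r1:9,r2:8,r3:54,r4:6,r5:Add2
cycle 9: stall // r0:Add1,r1:9,r2:8,r3:54,r4:6,r5:Add2
cycle 10: stall // r0:Add1,r1:9,r2:8,r3:54,r4:6,r5:Add2
cycle 11: CDB Add1=18; issue SUB r1<-Add1 // r0:18,r1:Add1,r2:8,r3:54,r4:6,r5:Add2
cycle 12: CDB Add2=6; issue ADD r3<-Add2 // r0:18,r1:Add1,r2:8,r3:Add2,r4:6,r5:6
cycle 13: stall // r0:18,r1:Add1,r2:8,r3:Add2,r4:6,r5:6
cycle 14: CDB Add1=-9; issue ADD r4<-Add1 // r0:18,r1:-9,r2:8,r3:Add2,r4:Add1,r5:6

STATUS = TAG Add2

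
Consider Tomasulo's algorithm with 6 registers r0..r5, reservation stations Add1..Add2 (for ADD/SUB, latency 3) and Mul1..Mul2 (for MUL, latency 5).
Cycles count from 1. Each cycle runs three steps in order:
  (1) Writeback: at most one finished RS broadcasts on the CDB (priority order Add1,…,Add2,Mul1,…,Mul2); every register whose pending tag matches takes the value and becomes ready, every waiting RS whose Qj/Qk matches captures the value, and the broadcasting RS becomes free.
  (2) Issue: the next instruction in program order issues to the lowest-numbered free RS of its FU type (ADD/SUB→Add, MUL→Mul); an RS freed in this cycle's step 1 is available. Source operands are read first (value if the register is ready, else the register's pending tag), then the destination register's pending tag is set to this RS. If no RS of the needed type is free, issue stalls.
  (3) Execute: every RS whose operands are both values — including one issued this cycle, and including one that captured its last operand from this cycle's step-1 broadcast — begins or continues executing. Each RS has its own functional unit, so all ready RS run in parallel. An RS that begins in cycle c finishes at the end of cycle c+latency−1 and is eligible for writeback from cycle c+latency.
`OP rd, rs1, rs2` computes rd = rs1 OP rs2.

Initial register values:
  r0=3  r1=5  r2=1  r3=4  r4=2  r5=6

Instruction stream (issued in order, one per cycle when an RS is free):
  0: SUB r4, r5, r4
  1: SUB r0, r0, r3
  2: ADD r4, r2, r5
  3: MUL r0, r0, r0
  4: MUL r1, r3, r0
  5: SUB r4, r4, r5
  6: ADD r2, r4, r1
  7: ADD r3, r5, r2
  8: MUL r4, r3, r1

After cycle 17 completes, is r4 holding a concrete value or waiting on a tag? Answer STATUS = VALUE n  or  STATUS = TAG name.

cycle 1: issue SUB r4<-Add1 // r0:3,r1:5,r2:1,r3:4,r4:Add1,r5:6
cycle 2: issue SUB r0<-Add2 // r0:Add2,r1:5,r2:1,r3:4,r4:Add1,r5:6
cycle 3: stall // r0:Add2,r1:5,r2:1,r3:4,r4:Add1,r5:6
cycle 4: CDB Add1=4; issue ADD r4<-Add1 // r0:Add2,r1:5,r2:1,r3:4,r4:Add1,r5:6
cycle 5: CDB Add2=-1; issue MUL r0<-Mul1 // r0:Mul1,r1:5,r2:1,r3:4,r4:Add1,r5:6
cycle 6: issue MUL r1<-Mul2 // r0:Mul1,r1:Mul2,r2:1,r3:4,r4:Add1,r5:6
cycle 7: CDB Add1=7; issue SUB r4<-Add1 // r0:Mul1,r1:Mul2,r2:1,r3:4,r4:Add1,r5:6
cycle 8: issue ADD r2<-Add2 // r0:Mul1,r1:Mul2,r2:Add2,r3:4,r4:Add1,r5:6
cycle 9: stall // r0:Mul1,r1:Mul2,r2:Add2,r3:4,r4:Add1,r5:6
cycle 10: CDB Add1=1; issue ADD r3<-Add1 // r0:Mul1,r1:Mul2,r2:Add2,r3:Add1,r4:1,r5:6
cycle 11: CDB Mul1=1; issue MUL r4<-Mul1 // r0:1,r1:Mul2,r2:Add2,r3:Add1,r4:Mul1,r5:6
cycle 12: - // r0:1,r1:Mul2,r2:Add2,r3:Add1,r4:Mul1,r5:6
cycle 13: - // r0:1,r1:Mul2,r2:Add2,r3:Add1,r4:Mul1,r5:6
cycle 14: - // r0:1,r1:Mul2,r2:Add2,r3:Add1,r4:Mul1,r5:6
cycle 15: - // r0:1,r1:Mul2,r2:Add2,r3:Add1,r4:Mul1,r5:6
cycle 16: CDB Mul2=4 // r0:1,r1:4,r2:Add2,r3:Add1,r4:Mul1,r5:6
cycle 17: - // r0:1,r1:4,r2:Add2,r3:Add1,r4:Mul1,r5:6

STATUS = TAG Mul1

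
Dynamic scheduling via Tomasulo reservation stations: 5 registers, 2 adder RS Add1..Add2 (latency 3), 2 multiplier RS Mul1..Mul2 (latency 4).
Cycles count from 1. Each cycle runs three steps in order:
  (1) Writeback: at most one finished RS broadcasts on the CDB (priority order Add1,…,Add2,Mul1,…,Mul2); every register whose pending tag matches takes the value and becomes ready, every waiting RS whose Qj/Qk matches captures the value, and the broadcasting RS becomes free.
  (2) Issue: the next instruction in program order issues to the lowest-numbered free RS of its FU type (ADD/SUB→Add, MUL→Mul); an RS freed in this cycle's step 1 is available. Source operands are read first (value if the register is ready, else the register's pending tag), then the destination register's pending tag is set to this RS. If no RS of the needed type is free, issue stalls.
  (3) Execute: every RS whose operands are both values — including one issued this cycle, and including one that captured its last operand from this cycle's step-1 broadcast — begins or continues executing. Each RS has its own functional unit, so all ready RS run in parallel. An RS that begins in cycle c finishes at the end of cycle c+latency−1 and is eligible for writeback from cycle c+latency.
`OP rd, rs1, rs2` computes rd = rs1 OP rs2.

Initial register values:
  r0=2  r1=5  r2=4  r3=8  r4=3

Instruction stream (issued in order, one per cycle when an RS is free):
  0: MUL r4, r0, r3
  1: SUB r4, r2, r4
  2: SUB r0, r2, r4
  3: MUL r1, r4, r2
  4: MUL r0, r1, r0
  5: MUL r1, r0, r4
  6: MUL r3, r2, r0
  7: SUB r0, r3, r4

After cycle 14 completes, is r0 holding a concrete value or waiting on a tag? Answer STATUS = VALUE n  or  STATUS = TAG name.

c1: issue MUL r4<-Mul1 | r0:2,r1:5,r2:4,r3:8,r4:Mul1
c2: issue SUB r4<-Add1 | r0:2,r1:5,r2:4,r3:8,r4:Add1
c3: issue SUB r0<-Add2 | r0:Add2,r1:5,r2:4,r3:8,r4:Add1
c4: issue MUL r1<-Mul2 | r0:Add2,r1:Mul2,r2:4,r3:8,r4:Add1
c5: CDB Mul1=16; issue MUL r0<-Mul1 | r0:Mul1,r1:Mul2,r2:4,r3:8,r4:Add1
c6: stall | r0:Mul1,r1:Mul2,r2:4,r3:8,r4:Add1
c7: stall | r0:Mul1,r1:Mul2,r2:4,r3:8,r4:Add1
c8: CDB Add1=-12; stall | r0:Mul1,r1:Mul2,r2:4,r3:8,r4:-12
c9: stall | r0:Mul1,r1:Mul2,r2:4,r3:8,r4:-12
c10: stall | r0:Mul1,r1:Mul2,r2:4,r3:8,r4:-12
c11: CDB Add2=16; stall | r0:Mul1,r1:Mul2,r2:4,r3:8,r4:-12
c12: CDB Mul2=-48; issue MUL r1<-Mul2 | r0:Mul1,r1:Mul2,r2:4,r3:8,r4:-12
c13: stall | r0:Mul1,r1:Mul2,r2:4,r3:8,r4:-12
c14: stall | r0:Mul1,r1:Mul2,r2:4,r3:8,r4:-12

STATUS = TAG Mul1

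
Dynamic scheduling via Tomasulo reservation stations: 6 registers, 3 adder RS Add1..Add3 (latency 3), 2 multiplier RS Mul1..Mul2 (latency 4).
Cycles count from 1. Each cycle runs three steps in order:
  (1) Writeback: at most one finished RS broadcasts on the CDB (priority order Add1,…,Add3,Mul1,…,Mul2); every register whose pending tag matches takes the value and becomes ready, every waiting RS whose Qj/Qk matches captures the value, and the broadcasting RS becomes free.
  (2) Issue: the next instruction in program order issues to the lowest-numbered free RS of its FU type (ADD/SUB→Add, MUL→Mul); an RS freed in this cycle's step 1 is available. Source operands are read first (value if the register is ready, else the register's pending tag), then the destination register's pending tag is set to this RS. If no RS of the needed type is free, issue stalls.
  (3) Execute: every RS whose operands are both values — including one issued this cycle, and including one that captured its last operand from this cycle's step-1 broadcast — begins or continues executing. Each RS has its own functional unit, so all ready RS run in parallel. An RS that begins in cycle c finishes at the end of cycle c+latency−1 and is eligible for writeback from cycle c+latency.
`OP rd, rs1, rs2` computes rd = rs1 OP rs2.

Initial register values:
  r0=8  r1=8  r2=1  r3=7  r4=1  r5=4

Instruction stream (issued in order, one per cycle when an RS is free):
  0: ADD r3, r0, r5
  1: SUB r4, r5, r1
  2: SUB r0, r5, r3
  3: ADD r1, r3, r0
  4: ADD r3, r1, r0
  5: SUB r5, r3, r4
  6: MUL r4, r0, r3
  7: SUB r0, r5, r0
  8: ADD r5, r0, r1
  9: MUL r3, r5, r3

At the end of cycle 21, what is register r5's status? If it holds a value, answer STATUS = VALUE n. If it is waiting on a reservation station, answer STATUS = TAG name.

cycle 1: issue ADD r3<-Add1 // r0:8,r1:8,r2:1,r3:Add1,r4:1,r5:4
cycle 2: issue SUB r4<-Add2 // r0:8,r1:8,r2:1,r3:Add1,r4:Add2,r5:4
cycle 3: issue SUB r0<-Add3 // r0:Add3,r1:8,r2:1,r3:Add1,r4:Add2,r5:4
cycle 4: CDB Add1=12; issue ADD r1<-Add1 // r0:Add3,r1:Add1,r2:1,r3:12,r4:Add2,r5:4
cycle 5: CDB Add2=-4; issue ADD r3<-Add2 // r0:Add3,r1:Add1,r2:1,r3:Add2,r4:-4,r5:4
cycle 6: stall // r0:Add3,r1:Add1,r2:1,r3:Add2,r4:-4,r5:4
cycle 7: CDB Add3=-8; issue SUB r5<-Add3 // r0:-8,r1:Add1,r2:1,r3:Add2,r4:-4,r5:Add3
cycle 8: issue MUL r4<-Mul1 // r0:-8,r1:Add1,r2:1,r3:Add2,r4:Mul1,r5:Add3
cycle 9: stall // r0:-8,r1:Add1,r2:1,r3:Add2,r4:Mul1,r5:Add3
cycle 10: CDB Add1=4; issue SUB r0<-Add1 // r0:Add1,r1:4,r2:1,r3:Add2,r4:Mul1,r5:Add3
cycle 11: stall // r0:Add1,r1:4,r2:1,r3:Add2,r4:Mul1,r5:Add3
cycle 12: stall // r0:Add1,r1:4,r2:1,r3:Add2,r4:Mul1,r5:Add3
cycle 13: CDB Add2=-4; issue ADD r5<-Add2 // r0:Add1,r1:4,r2:1,r3:-4,r4:Mul1,r5:Add2
cycle 14: issue MUL r3<-Mul2 // r0:Add1,r1:4,r2:1,r3:Mul2,r4:Mul1,r5:Add2
cycle 15: - // r0:Add1,r1:4,r2:1,r3:Mul2,r4:Mul1,r5:Add2
cycle 16: CDB Add3=0 // r0:Add1,r1:4,r2:1,r3:Mul2,r4:Mul1,r5:Add2
cycle 17: CDB Mul1=32 // r0:Add1,r1:4,r2:1,r3:Mul2,r4:32,r5:Add2
cycle 18: - // r0:Add1,r1:4,r2:1,r3:Mul2,r4:32,r5:Add2
cycle 19: CDB Add1=8 // r0:8,r1:4,r2:1,r3:Mul2,r4:32,r5:Add2
cycle 20: - // r0:8,r1:4,r2:1,r3:Mul2,r4:32,r5:Add2
cycle 21: - // r0:8,r1:4,r2:1,r3:Mul2,r4:32,r5:Add2

STATUS = TAG Add2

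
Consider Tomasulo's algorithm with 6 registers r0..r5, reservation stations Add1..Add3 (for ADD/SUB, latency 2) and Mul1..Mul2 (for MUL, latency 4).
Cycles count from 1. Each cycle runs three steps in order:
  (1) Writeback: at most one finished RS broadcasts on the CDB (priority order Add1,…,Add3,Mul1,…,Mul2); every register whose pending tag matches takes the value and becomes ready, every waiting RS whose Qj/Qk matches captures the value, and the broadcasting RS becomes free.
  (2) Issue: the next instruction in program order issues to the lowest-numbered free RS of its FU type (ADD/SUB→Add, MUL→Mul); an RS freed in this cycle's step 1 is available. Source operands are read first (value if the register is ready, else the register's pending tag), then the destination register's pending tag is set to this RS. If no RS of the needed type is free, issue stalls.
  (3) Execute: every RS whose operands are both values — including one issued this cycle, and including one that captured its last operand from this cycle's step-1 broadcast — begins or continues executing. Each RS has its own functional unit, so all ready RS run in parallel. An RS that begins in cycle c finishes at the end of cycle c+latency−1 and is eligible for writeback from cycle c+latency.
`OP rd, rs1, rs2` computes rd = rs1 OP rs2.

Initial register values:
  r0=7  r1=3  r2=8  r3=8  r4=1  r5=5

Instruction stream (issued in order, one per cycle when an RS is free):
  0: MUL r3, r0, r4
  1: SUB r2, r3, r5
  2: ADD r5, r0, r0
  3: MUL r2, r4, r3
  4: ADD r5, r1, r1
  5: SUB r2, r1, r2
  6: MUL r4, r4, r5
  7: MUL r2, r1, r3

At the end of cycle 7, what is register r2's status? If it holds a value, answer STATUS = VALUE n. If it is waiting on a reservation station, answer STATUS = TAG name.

STATUS = TAG Add3

  c1: issue MUL r3<-Mul1  regs: r0:7,r1:3,r2:8,r3:Mul1,r4:1,r5:5
  c2: issue SUB r2<-Add1  regs: r0:7,r1:3,r2:Add1,r3:Mul1,r4:1,r5:5
  c3: issue ADD r5<-Add2  regs: r0:7,r1:3,r2:Add1,r3:Mul1,r4:1,r5:Add2
  c4: issue MUL r2<-Mul2  regs: r0:7,r1:3,r2:Mul2,r3:Mul1,r4:1,r5:Add2
  c5: CDB Add2=14; issue ADD r5<-Add2  regs: r0:7,r1:3,r2:Mul2,r3:Mul1,r4:1,r5:Add2
  c6: CDB Mul1=7; issue SUB r2<-Add3  regs: r0:7,r1:3,r2:Add3,r3:7,r4:1,r5:Add2
  c7: CDB Add2=6; issue MUL r4<-Mul1  regs: r0:7,r1:3,r2:Add3,r3:7,r4:Mul1,r5:6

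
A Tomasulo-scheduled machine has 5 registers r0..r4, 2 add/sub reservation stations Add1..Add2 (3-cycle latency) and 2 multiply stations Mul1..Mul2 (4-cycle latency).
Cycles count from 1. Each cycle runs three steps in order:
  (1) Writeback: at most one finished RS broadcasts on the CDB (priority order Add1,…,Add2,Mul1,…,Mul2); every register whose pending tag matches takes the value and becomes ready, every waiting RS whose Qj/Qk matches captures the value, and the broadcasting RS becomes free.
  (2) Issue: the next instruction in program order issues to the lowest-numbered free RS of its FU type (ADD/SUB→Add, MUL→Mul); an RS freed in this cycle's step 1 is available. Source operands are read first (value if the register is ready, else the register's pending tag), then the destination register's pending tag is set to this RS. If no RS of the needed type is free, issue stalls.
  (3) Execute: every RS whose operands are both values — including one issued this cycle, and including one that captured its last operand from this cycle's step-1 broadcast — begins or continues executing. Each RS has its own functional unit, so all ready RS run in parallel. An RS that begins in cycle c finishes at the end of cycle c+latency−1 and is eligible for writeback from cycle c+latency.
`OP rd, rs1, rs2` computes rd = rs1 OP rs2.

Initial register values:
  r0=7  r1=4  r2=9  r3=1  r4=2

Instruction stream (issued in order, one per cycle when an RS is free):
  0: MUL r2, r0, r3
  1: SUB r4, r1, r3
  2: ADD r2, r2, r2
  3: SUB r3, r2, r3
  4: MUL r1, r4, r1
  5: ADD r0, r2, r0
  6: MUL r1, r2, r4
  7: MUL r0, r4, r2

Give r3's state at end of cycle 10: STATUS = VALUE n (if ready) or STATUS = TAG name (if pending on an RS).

  c1: issue MUL r2<-Mul1  regs: r0:7,r1:4,r2:Mul1,r3:1,r4:2
  c2: issue SUB r4<-Add1  regs: r0:7,r1:4,r2:Mul1,r3:1,r4:Add1
  c3: issue ADD r2<-Add2  regs: r0:7,r1:4,r2:Add2,r3:1,r4:Add1
  c4: stall  regs: r0:7,r1:4,r2:Add2,r3:1,r4:Add1
  c5: CDB Add1=3; issue SUB r3<-Add1  regs: r0:7,r1:4,r2:Add2,r3:Add1,r4:3
  c6: CDB Mul1=7; issue MUL r1<-Mul1  regs: r0:7,r1:Mul1,r2:Add2,r3:Add1,r4:3
  c7: stall  regs: r0:7,r1:Mul1,r2:Add2,r3:Add1,r4:3
  c8: stall  regs: r0:7,r1:Mul1,r2:Add2,r3:Add1,r4:3
  c9: CDB Add2=14; issue ADD r0<-Add2  regs: r0:Add2,r1:Mul1,r2:14,r3:Add1,r4:3
  c10: CDB Mul1=12; issue MUL r1<-Mul1  regs: r0:Add2,r1:Mul1,r2:14,r3:Add1,r4:3

STATUS = TAG Add1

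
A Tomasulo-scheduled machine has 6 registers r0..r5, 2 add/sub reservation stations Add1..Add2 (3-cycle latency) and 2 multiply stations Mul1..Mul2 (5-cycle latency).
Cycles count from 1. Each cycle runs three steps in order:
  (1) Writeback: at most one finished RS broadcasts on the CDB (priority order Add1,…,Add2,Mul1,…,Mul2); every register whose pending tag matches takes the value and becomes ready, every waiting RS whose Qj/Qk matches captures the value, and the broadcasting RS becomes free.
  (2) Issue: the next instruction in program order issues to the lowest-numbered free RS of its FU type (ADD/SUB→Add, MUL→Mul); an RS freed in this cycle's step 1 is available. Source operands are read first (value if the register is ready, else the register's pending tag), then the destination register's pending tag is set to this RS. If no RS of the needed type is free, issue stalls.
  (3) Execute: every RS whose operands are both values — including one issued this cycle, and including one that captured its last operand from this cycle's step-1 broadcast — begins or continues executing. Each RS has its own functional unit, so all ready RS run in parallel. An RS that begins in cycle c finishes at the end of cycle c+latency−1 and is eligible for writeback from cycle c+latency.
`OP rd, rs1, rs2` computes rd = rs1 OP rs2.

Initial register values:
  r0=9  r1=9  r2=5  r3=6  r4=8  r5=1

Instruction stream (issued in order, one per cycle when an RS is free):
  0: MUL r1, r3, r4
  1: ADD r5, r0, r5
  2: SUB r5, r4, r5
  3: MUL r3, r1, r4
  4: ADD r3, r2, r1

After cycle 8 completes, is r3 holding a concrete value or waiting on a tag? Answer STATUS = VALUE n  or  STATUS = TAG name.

cycle 1: issue MUL r1<-Mul1 // r0:9,r1:Mul1,r2:5,r3:6,r4:8,r5:1
cycle 2: issue ADD r5<-Add1 // r0:9,r1:Mul1,r2:5,r3:6,r4:8,r5:Add1
cycle 3: issue SUB r5<-Add2 // r0:9,r1:Mul1,r2:5,r3:6,r4:8,r5:Add2
cycle 4: issue MUL r3<-Mul2 // r0:9,r1:Mul1,r2:5,r3:Mul2,r4:8,r5:Add2
cycle 5: CDB Add1=10; issue ADD r3<-Add1 // r0:9,r1:Mul1,r2:5,r3:Add1,r4:8,r5:Add2
cycle 6: CDB Mul1=48 // r0:9,r1:48,r2:5,r3:Add1,r4:8,r5:Add2
cycle 7: - // r0:9,r1:48,r2:5,r3:Add1,r4:8,r5:Add2
cycle 8: CDB Add2=-2 // r0:9,r1:48,r2:5,r3:Add1,r4:8,r5:-2

STATUS = TAG Add1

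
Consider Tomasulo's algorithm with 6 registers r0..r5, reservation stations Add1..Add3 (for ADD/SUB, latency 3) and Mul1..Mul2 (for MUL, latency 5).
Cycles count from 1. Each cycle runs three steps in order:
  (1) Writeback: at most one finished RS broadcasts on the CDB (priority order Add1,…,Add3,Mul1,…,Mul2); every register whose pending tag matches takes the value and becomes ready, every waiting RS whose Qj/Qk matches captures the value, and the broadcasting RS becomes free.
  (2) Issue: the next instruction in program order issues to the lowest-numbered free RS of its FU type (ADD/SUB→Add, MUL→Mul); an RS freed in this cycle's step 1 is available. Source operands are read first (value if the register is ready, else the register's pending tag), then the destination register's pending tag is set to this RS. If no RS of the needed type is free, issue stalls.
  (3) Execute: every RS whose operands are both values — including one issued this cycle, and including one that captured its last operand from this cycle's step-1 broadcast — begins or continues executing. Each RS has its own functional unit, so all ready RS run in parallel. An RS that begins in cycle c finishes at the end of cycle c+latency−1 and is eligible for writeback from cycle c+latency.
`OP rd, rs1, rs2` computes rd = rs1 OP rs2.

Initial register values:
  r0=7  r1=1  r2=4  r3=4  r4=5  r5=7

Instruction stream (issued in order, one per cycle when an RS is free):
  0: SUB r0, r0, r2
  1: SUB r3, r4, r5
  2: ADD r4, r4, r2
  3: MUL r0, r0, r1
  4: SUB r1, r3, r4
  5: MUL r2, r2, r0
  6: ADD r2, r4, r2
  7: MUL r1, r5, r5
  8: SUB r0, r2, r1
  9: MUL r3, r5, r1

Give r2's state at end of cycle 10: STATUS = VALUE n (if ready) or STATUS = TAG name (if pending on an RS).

STATUS = TAG Add2

cycle 1: issue SUB r0<-Add1 // r0:Add1,r1:1,r2:4,r3:4,r4:5,r5:7
cycle 2: issue SUB r3<-Add2 // r0:Add1,r1:1,r2:4,r3:Add2,r4:5,r5:7
cycle 3: issue ADD r4<-Add3 // r0:Add1,r1:1,r2:4,r3:Add2,r4:Add3,r5:7
cycle 4: CDB Add1=3; issue MUL r0<-Mul1 // r0:Mul1,r1:1,r2:4,r3:Add2,r4:Add3,r5:7
cycle 5: CDB Add2=-2; issue SUB r1<-Add1 // r0:Mul1,r1:Add1,r2:4,r3:-2,r4:Add3,r5:7
cycle 6: CDB Add3=9; issue MUL r2<-Mul2 // r0:Mul1,r1:Add1,r2:Mul2,r3:-2,r4:9,r5:7
cycle 7: issue ADD r2<-Add2 // r0:Mul1,r1:Add1,r2:Add2,r3:-2,r4:9,r5:7
cycle 8: stall // r0:Mul1,r1:Add1,r2:Add2,r3:-2,r4:9,r5:7
cycle 9: CDB Add1=-11; stall // r0:Mul1,r1:-11,r2:Add2,r3:-2,r4:9,r5:7
cycle 10: CDB Mul1=3; issue MUL r1<-Mul1 // r0:3,r1:Mul1,r2:Add2,r3:-2,r4:9,r5:7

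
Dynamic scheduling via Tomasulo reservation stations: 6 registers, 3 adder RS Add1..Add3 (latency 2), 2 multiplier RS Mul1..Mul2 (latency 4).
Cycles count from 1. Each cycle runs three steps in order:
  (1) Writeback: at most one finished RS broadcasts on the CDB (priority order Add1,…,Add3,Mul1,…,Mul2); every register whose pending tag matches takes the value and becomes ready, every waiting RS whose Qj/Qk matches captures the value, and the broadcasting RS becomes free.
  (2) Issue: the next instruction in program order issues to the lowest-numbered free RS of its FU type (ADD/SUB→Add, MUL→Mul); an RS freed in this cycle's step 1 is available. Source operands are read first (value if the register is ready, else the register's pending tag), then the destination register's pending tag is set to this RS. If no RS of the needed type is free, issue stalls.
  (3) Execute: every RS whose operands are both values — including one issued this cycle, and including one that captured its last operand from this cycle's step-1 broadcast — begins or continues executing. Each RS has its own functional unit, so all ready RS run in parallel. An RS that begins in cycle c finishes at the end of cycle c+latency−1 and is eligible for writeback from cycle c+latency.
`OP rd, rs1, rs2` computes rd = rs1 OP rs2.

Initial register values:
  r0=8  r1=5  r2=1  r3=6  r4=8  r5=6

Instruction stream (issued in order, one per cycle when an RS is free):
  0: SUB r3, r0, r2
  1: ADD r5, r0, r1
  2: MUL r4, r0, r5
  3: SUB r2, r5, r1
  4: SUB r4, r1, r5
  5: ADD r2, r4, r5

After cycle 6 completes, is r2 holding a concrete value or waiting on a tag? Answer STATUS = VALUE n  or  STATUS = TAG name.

c1: issue SUB r3<-Add1 | r0:8,r1:5,r2:1,r3:Add1,r4:8,r5:6
c2: issue ADD r5<-Add2 | r0:8,r1:5,r2:1,r3:Add1,r4:8,r5:Add2
c3: CDB Add1=7; issue MUL r4<-Mul1 | r0:8,r1:5,r2:1,r3:7,r4:Mul1,r5:Add2
c4: CDB Add2=13; issue SUB r2<-Add1 | r0:8,r1:5,r2:Add1,r3:7,r4:Mul1,r5:13
c5: issue SUB r4<-Add2 | r0:8,r1:5,r2:Add1,r3:7,r4:Add2,r5:13
c6: CDB Add1=8; issue ADD r2<-Add1 | r0:8,r1:5,r2:Add1,r3:7,r4:Add2,r5:13

STATUS = TAG Add1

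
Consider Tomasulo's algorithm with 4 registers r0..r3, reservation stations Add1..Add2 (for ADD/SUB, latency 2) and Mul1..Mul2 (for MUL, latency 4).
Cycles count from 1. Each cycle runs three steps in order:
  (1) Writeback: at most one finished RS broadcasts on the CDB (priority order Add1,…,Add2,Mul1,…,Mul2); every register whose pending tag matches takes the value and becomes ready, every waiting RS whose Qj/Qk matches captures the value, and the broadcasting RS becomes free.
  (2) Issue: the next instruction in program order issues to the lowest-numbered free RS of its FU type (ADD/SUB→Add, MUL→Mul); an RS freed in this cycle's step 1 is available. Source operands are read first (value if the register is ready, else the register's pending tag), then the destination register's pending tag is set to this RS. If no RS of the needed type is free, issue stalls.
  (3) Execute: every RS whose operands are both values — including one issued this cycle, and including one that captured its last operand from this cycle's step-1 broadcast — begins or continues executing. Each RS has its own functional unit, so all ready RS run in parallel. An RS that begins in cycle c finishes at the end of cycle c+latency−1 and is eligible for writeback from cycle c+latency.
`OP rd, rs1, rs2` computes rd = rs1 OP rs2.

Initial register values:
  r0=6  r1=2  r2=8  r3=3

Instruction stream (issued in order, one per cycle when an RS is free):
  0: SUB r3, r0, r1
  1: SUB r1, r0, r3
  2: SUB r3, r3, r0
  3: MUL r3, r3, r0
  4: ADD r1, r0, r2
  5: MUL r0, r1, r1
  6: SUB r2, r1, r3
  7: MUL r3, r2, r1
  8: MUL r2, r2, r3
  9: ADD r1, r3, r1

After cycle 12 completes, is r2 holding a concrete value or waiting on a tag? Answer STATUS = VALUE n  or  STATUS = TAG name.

c1: issue SUB r3<-Add1 | r0:6,r1:2,r2:8,r3:Add1
c2: issue SUB r1<-Add2 | r0:6,r1:Add2,r2:8,r3:Add1
c3: CDB Add1=4; issue SUB r3<-Add1 | r0:6,r1:Add2,r2:8,r3:Add1
c4: issue MUL r3<-Mul1 | r0:6,r1:Add2,r2:8,r3:Mul1
c5: CDB Add1=-2; issue ADD r1<-Add1 | r0:6,r1:Add1,r2:8,r3:Mul1
c6: CDB Add2=2; issue MUL r0<-Mul2 | r0:Mul2,r1:Add1,r2:8,r3:Mul1
c7: CDB Add1=14; issue SUB r2<-Add1 | r0:Mul2,r1:14,r2:Add1,r3:Mul1
c8: stall | r0:Mul2,r1:14,r2:Add1,r3:Mul1
c9: CDB Mul1=-12; issue MUL r3<-Mul1 | r0:Mul2,r1:14,r2:Add1,r3:Mul1
c10: stall | r0:Mul2,r1:14,r2:Add1,r3:Mul1
c11: CDB Add1=26; stall | r0:Mul2,r1:14,r2:26,r3:Mul1
c12: CDB Mul2=196; issue MUL r2<-Mul2 | r0:196,r1:14,r2:Mul2,r3:Mul1

STATUS = TAG Mul2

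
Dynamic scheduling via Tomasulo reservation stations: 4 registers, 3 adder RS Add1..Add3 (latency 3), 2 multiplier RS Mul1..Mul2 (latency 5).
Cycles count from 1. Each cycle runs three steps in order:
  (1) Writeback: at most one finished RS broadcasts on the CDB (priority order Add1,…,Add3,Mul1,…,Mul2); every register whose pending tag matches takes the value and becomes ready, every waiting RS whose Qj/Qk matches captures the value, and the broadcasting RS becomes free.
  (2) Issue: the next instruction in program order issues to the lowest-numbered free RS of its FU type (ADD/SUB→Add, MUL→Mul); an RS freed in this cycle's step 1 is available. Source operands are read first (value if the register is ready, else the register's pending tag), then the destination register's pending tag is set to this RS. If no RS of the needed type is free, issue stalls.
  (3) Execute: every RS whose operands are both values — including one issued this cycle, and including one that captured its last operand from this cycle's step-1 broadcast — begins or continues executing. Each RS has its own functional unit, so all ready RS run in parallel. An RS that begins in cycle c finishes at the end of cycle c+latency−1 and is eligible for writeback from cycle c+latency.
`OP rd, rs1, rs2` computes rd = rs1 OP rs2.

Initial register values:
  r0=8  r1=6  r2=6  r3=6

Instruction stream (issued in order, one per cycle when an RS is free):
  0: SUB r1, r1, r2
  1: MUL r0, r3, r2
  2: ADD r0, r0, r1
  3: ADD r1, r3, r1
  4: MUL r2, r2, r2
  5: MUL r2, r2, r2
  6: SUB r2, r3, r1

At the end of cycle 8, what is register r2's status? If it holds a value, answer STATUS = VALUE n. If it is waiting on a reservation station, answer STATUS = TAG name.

  c1: issue SUB r1<-Add1  regs: r0:8,r1:Add1,r2:6,r3:6
  c2: issue MUL r0<-Mul1  regs: r0:Mul1,r1:Add1,r2:6,r3:6
  c3: issue ADD r0<-Add2  regs: r0:Add2,r1:Add1,r2:6,r3:6
  c4: CDB Add1=0; issue ADD r1<-Add1  regs: r0:Add2,r1:Add1,r2:6,r3:6
  c5: issue MUL r2<-Mul2  regs: r0:Add2,r1:Add1,r2:Mul2,r3:6
  c6: stall  regs: r0:Add2,r1:Add1,r2:Mul2,r3:6
  c7: CDB Add1=6; stall  regs: r0:Add2,r1:6,r2:Mul2,r3:6
  c8: CDB Mul1=36; issue MUL r2<-Mul1  regs: r0:Add2,r1:6,r2:Mul1,r3:6

STATUS = TAG Mul1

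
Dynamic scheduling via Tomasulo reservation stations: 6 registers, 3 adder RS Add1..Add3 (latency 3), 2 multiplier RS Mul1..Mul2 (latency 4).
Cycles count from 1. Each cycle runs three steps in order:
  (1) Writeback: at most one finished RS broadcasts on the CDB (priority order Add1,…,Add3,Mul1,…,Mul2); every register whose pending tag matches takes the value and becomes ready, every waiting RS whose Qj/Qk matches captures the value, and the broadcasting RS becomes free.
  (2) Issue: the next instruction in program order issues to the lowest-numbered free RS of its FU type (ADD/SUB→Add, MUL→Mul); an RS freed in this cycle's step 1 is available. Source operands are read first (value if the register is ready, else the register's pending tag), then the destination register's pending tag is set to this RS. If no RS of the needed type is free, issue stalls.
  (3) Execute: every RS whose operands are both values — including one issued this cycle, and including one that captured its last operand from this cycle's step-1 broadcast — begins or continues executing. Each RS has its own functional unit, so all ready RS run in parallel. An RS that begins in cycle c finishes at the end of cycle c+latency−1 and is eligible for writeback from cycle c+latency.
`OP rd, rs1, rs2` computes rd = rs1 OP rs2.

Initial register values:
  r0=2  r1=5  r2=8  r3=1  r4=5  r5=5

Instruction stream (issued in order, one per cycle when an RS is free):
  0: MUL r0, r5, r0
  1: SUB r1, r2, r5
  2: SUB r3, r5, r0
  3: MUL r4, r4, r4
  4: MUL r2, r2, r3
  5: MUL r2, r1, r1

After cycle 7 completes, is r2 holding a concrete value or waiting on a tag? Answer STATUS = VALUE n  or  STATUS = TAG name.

STATUS = TAG Mul1

  c1: issue MUL r0<-Mul1  regs: r0:Mul1,r1:5,r2:8,r3:1,r4:5,r5:5
  c2: issue SUB r1<-Add1  regs: r0:Mul1,r1:Add1,r2:8,r3:1,r4:5,r5:5
  c3: issue SUB r3<-Add2  regs: r0:Mul1,r1:Add1,r2:8,r3:Add2,r4:5,r5:5
  c4: issue MUL r4<-Mul2  regs: r0:Mul1,r1:Add1,r2:8,r3:Add2,r4:Mul2,r5:5
  c5: CDB Add1=3; stall  regs: r0:Mul1,r1:3,r2:8,r3:Add2,r4:Mul2,r5:5
  c6: CDB Mul1=10; issue MUL r2<-Mul1  regs: r0:10,r1:3,r2:Mul1,r3:Add2,r4:Mul2,r5:5
  c7: stall  regs: r0:10,r1:3,r2:Mul1,r3:Add2,r4:Mul2,r5:5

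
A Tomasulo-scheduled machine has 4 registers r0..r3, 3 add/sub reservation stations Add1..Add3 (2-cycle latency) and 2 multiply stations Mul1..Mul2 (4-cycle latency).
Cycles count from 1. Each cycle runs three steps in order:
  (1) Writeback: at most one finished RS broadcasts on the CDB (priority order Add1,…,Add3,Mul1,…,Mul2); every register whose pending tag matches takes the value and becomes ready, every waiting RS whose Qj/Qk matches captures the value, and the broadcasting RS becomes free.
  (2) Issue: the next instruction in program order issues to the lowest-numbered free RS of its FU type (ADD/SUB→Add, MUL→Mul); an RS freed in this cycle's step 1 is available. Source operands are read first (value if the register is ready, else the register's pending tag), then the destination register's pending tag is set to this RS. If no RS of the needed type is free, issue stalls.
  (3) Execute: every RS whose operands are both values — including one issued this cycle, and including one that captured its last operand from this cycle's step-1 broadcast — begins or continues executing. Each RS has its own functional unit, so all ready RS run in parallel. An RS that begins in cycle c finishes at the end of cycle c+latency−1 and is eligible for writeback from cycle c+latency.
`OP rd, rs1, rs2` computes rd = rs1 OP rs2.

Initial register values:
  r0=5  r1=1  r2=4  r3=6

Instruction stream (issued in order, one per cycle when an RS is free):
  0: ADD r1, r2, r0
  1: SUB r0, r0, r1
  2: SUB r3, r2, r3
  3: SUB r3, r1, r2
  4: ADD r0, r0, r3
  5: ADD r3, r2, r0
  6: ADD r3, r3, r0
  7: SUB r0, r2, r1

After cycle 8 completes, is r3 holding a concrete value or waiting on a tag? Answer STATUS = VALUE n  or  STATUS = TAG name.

c1: issue ADD r1<-Add1 | r0:5,r1:Add1,r2:4,r3:6
c2: issue SUB r0<-Add2 | r0:Add2,r1:Add1,r2:4,r3:6
c3: CDB Add1=9; issue SUB r3<-Add1 | r0:Add2,r1:9,r2:4,r3:Add1
c4: issue SUB r3<-Add3 | r0:Add2,r1:9,r2:4,r3:Add3
c5: CDB Add1=-2; issue ADD r0<-Add1 | r0:Add1,r1:9,r2:4,r3:Add3
c6: CDB Add2=-4; issue ADD r3<-Add2 | r0:Add1,r1:9,r2:4,r3:Add2
c7: CDB Add3=5; issue ADD r3<-Add3 | r0:Add1,r1:9,r2:4,r3:Add3
c8: stall | r0:Add1,r1:9,r2:4,r3:Add3

STATUS = TAG Add3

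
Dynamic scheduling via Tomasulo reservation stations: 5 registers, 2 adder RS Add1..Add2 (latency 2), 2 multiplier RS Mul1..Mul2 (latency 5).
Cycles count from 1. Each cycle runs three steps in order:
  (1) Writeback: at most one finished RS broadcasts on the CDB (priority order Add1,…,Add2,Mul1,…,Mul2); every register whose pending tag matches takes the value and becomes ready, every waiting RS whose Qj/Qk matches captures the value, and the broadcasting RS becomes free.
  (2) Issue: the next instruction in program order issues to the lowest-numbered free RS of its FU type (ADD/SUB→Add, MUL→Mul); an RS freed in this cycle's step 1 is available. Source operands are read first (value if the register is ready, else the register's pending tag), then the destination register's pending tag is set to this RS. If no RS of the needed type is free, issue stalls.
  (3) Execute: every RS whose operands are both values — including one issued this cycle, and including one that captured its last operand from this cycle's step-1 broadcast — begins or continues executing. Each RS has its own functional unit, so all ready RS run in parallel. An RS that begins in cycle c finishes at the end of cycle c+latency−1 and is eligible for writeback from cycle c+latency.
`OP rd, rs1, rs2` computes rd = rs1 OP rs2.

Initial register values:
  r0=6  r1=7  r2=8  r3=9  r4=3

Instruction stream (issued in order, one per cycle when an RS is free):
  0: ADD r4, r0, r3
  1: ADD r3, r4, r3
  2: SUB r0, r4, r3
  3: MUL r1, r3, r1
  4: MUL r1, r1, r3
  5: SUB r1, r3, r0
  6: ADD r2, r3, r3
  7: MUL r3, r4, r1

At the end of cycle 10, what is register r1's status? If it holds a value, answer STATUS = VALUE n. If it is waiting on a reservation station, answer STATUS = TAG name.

STATUS = VALUE 33

cycle 1: issue ADD r4<-Add1 // r0:6,r1:7,r2:8,r3:9,r4:Add1
cycle 2: issue ADD r3<-Add2 // r0:6,r1:7,r2:8,r3:Add2,r4:Add1
cycle 3: CDB Add1=15; issue SUB r0<-Add1 // r0:Add1,r1:7,r2:8,r3:Add2,r4:15
cycle 4: issue MUL r1<-Mul1 // r0:Add1,r1:Mul1,r2:8,r3:Add2,r4:15
cycle 5: CDB Add2=24; issue MUL r1<-Mul2 // r0:Add1,r1:Mul2,r2:8,r3:24,r4:15
cycle 6: issue SUB r1<-Add2 // r0:Add1,r1:Add2,r2:8,r3:24,r4:15
cycle 7: CDB Add1=-9; issue ADD r2<-Add1 // r0:-9,r1:Add2,r2:Add1,r3:24,r4:15
cycle 8: stall // r0:-9,r1:Add2,r2:Add1,r3:24,r4:15
cycle 9: CDB Add1=48; stall // r0:-9,r1:Add2,r2:48,r3:24,r4:15
cycle 10: CDB Add2=33; stall // r0:-9,r1:33,r2:48,r3:24,r4:15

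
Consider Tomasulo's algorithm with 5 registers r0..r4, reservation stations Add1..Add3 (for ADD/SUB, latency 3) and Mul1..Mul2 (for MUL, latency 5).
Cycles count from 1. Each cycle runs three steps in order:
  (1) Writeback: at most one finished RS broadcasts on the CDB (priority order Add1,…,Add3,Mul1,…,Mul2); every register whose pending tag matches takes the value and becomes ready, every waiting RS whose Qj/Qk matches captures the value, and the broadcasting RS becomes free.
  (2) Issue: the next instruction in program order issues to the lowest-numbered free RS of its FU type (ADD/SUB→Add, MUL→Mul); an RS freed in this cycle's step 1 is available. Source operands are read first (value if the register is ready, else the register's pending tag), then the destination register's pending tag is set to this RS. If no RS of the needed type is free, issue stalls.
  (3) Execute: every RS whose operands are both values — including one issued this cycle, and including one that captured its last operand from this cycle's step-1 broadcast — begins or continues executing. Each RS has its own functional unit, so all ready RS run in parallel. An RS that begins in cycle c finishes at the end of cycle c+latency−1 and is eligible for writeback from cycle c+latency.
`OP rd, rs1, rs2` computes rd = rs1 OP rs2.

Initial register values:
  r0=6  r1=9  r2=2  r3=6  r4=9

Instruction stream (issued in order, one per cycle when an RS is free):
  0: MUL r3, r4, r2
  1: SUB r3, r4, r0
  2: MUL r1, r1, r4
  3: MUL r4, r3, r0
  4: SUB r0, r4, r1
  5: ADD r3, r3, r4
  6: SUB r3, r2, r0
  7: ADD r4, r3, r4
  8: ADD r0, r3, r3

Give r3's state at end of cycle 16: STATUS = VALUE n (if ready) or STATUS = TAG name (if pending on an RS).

cycle 1: issue MUL r3<-Mul1 // r0:6,r1:9,r2:2,r3:Mul1,r4:9
cycle 2: issue SUB r3<-Add1 // r0:6,r1:9,r2:2,r3:Add1,r4:9
cycle 3: issue MUL r1<-Mul2 // r0:6,r1:Mul2,r2:2,r3:Add1,r4:9
cycle 4: stall // r0:6,r1:Mul2,r2:2,r3:Add1,r4:9
cycle 5: CDB Add1=3; stall // r0:6,r1:Mul2,r2:2,r3:3,r4:9
cycle 6: CDB Mul1=18; issue MUL r4<-Mul1 // r0:6,r1:Mul2,r2:2,r3:3,r4:Mul1
cycle 7: issue SUB r0<-Add1 // r0:Add1,r1:Mul2,r2:2,r3:3,r4:Mul1
cycle 8: CDB Mul2=81; issue ADD r3<-Add2 // r0:Add1,r1:81,r2:2,r3:Add2,r4:Mul1
cycle 9: issue SUB r3<-Add3 // r0:Add1,r1:81,r2:2,r3:Add3,r4:Mul1
cycle 10: stall // r0:Add1,r1:81,r2:2,r3:Add3,r4:Mul1
cycle 11: CDB Mul1=18; stall // r0:Add1,r1:81,r2:2,r3:Add3,r4:18
cycle 12: stall // r0:Add1,r1:81,r2:2,r3:Add3,r4:18
cycle 13: stall // r0:Add1,r1:81,r2:2,r3:Add3,r4:18
cycle 14: CDB Add1=-63; issue ADD r4<-Add1 // r0:-63,r1:81,r2:2,r3:Add3,r4:Add1
cycle 15: CDB Add2=21; issue ADD r0<-Add2 // r0:Add2,r1:81,r2:2,r3:Add3,r4:Add1
cycle 16: - // r0:Add2,r1:81,r2:2,r3:Add3,r4:Add1

STATUS = TAG Add3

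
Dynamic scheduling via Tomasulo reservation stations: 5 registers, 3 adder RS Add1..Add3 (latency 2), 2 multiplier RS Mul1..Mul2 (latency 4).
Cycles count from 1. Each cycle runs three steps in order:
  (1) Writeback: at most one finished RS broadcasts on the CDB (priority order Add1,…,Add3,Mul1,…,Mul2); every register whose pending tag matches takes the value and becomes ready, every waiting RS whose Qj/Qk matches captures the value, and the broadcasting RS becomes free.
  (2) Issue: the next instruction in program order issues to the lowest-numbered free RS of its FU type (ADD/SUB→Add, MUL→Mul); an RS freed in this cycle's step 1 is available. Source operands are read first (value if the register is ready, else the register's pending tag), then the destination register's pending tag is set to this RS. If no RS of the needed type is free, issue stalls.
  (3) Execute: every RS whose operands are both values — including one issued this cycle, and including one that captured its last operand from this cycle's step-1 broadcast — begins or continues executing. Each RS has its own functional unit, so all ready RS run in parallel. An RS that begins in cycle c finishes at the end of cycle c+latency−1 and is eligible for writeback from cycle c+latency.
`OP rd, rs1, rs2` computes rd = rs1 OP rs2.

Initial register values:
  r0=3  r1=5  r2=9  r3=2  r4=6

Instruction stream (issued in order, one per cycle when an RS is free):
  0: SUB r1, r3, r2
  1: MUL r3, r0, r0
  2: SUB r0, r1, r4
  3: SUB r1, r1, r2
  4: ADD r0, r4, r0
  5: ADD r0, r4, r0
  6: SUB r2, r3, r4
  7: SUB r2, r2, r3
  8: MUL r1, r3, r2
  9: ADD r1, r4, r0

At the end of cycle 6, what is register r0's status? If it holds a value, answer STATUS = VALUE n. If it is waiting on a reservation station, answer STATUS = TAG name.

STATUS = TAG Add2

cycle 1: issue SUB r1<-Add1 // r0:3,r1:Add1,r2:9,r3:2,r4:6
cycle 2: issue MUL r3<-Mul1 // r0:3,r1:Add1,r2:9,r3:Mul1,r4:6
cycle 3: CDB Add1=-7; issue SUB r0<-Add1 // r0:Add1,r1:-7,r2:9,r3:Mul1,r4:6
cycle 4: issue SUB r1<-Add2 // r0:Add1,r1:Add2,r2:9,r3:Mul1,r4:6
cycle 5: CDB Add1=-13; issue ADD r0<-Add1 // r0:Add1,r1:Add2,r2:9,r3:Mul1,r4:6
cycle 6: CDB Add2=-16; issue ADD r0<-Add2 // r0:Add2,r1:-16,r2:9,r3:Mul1,r4:6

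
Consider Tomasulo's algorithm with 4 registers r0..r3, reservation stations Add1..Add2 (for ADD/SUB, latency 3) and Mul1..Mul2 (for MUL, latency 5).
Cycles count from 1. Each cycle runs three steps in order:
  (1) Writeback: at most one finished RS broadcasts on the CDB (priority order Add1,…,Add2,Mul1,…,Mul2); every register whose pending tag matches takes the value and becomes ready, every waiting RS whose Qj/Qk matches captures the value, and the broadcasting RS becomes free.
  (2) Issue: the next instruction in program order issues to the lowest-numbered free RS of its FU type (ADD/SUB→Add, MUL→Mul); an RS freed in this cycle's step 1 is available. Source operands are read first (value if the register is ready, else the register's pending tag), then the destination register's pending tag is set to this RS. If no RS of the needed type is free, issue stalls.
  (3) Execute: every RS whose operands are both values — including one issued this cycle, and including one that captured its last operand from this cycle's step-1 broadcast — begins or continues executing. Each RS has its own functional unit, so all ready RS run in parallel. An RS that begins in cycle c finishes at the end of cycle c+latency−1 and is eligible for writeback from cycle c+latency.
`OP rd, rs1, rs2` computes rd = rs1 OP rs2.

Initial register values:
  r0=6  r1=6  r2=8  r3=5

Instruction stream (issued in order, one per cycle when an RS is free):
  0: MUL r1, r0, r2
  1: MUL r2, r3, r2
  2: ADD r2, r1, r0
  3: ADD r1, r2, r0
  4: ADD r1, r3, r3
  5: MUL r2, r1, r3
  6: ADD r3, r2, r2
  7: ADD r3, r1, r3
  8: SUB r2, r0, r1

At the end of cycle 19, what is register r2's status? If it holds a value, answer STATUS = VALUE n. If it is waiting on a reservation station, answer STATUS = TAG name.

cycle 1: issue MUL r1<-Mul1 // r0:6,r1:Mul1,r2:8,r3:5
cycle 2: issue MUL r2<-Mul2 // r0:6,r1:Mul1,r2:Mul2,r3:5
cycle 3: issue ADD r2<-Add1 // r0:6,r1:Mul1,r2:Add1,r3:5
cycle 4: issue ADD r1<-Add2 // r0:6,r1:Add2,r2:Add1,r3:5
cycle 5: stall // r0:6,r1:Add2,r2:Add1,r3:5
cycle 6: CDB Mul1=48; stall // r0:6,r1:Add2,r2:Add1,r3:5
cycle 7: CDB Mul2=40; stall // r0:6,r1:Add2,r2:Add1,r3:5
cycle 8: stall // r0:6,r1:Add2,r2:Add1,r3:5
cycle 9: CDB Add1=54; issue ADD r1<-Add1 // r0:6,r1:Add1,r2:54,r3:5
cycle 10: issue MUL r2<-Mul1 // r0:6,r1:Add1,r2:Mul1,r3:5
cycle 11: stall // r0:6,r1:Add1,r2:Mul1,r3:5
cycle 12: CDB Add1=10; issue ADD r3<-Add1 // r0:6,r1:10,r2:Mul1,r3:Add1
cycle 13: CDB Add2=60; issue ADD r3<-Add2 // r0:6,r1:10,r2:Mul1,r3:Add2
cycle 14: stall // r0:6,r1:10,r2:Mul1,r3:Add2
cycle 15: stall // r0:6,r1:10,r2:Mul1,r3:Add2
cycle 16: stall // r0:6,r1:10,r2:Mul1,r3:Add2
cycle 17: CDB Mul1=50; stall // r0:6,r1:10,r2:50,r3:Add2
cycle 18: stall // r0:6,r1:10,r2:50,r3:Add2
cycle 19: stall // r0:6,r1:10,r2:50,r3:Add2

STATUS = VALUE 50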